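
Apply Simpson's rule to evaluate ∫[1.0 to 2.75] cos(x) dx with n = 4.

f(x) = cos(x)
a = 1.0, b = 2.75, n = 4
h = (b - a)/n = 0.437500

Simpson's rule: (h/3)[f(x₀) + 4f(x₁) + 2f(x₂) + ... + f(xₙ)]

x_0 = 1.0000, f(x_0) = 0.540302, coefficient = 1
x_1 = 1.4375, f(x_1) = 0.132902, coefficient = 4
x_2 = 1.8750, f(x_2) = -0.299534, coefficient = 2
x_3 = 2.3125, f(x_3) = -0.675545, coefficient = 4
x_4 = 2.7500, f(x_4) = -0.924302, coefficient = 1

I ≈ (0.437500/3) × -3.153639 = -0.459906
Exact value: -0.459810
Error: 0.000096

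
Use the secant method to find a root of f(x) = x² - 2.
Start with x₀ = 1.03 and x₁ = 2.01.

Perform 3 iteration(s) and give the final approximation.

f(x) = x² - 2
x₀ = 1.03, x₁ = 2.01

Secant formula: x_{n+1} = x_n - f(x_n)(x_n - x_{n-1})/(f(x_n) - f(x_{n-1}))

Iteration 1:
  f(1.030000) = -0.939100
  f(2.010000) = 2.040100
  x_2 = 2.010000 - 2.040100×(2.010000 - 1.030000)/(2.040100 - (-0.939100))
       = 1.338914
Iteration 2:
  f(2.010000) = 2.040100
  f(1.338914) = -0.207308
  x_3 = 1.338914 - (-0.207308)×(1.338914 - 2.010000)/(-0.207308 - 2.040100)
       = 1.400818
Iteration 3:
  f(1.338914) = -0.207308
  f(1.400818) = -0.037710
  x_4 = 1.400818 - (-0.037710)×(1.400818 - 1.338914)/(-0.037710 - (-0.207308))
       = 1.414582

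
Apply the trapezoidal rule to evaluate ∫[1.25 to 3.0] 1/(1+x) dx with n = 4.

f(x) = 1/(1+x)
a = 1.25, b = 3.0, n = 4
h = (b - a)/n = 0.437500

Trapezoidal rule: (h/2)[f(x₀) + 2f(x₁) + 2f(x₂) + ... + f(xₙ)]

x_0 = 1.2500, f(x_0) = 0.444444, coefficient = 1
x_1 = 1.6875, f(x_1) = 0.372093, coefficient = 2
x_2 = 2.1250, f(x_2) = 0.320000, coefficient = 2
x_3 = 2.5625, f(x_3) = 0.280702, coefficient = 2
x_4 = 3.0000, f(x_4) = 0.250000, coefficient = 1

I ≈ (0.437500/2) × 2.640034 = 0.577507
Exact value: 0.575364
Error: 0.002143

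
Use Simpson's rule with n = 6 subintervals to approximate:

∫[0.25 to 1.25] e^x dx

f(x) = e^x
a = 0.25, b = 1.25, n = 6
h = (b - a)/n = 0.166667

Simpson's rule: (h/3)[f(x₀) + 4f(x₁) + 2f(x₂) + ... + f(xₙ)]

x_0 = 0.2500, f(x_0) = 1.284025, coefficient = 1
x_1 = 0.4167, f(x_1) = 1.516897, coefficient = 4
x_2 = 0.5833, f(x_2) = 1.792002, coefficient = 2
x_3 = 0.7500, f(x_3) = 2.117000, coefficient = 4
x_4 = 0.9167, f(x_4) = 2.500940, coefficient = 2
x_5 = 1.0833, f(x_5) = 2.954512, coefficient = 4
x_6 = 1.2500, f(x_6) = 3.490343, coefficient = 1

I ≈ (0.166667/3) × 39.713885 = 2.206327
Exact value: 2.206318
Error: 0.000009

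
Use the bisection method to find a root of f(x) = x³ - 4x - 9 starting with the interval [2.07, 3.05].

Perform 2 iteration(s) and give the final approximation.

f(x) = x³ - 4x - 9
Initial interval: [2.07, 3.05]

Iteration 1:
  c_1 = (2.070000 + 3.050000)/2 = 2.560000
  f(c_1) = f(2.560000) = -2.462784
  f(a) × f(c) ≥ 0, new interval: [2.560000, 3.050000]
Iteration 2:
  c_2 = (2.560000 + 3.050000)/2 = 2.805000
  f(c_2) = f(2.805000) = 1.849810
  f(a) × f(c) < 0, new interval: [2.560000, 2.805000]

After 2 iteration(s), the approximation is c_2 = 2.805000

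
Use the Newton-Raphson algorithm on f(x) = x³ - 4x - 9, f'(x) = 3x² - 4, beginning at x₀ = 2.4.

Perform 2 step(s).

f(x) = x³ - 4x - 9
f'(x) = 3x² - 4
x₀ = 2.4

Newton-Raphson formula: x_{n+1} = x_n - f(x_n)/f'(x_n)

Iteration 1:
  f(2.400000) = -4.776000
  f'(2.400000) = 13.280000
  x_1 = 2.400000 - (-4.776000)/13.280000 = 2.759639
Iteration 2:
  f(2.759639) = 0.977763
  f'(2.759639) = 18.846815
  x_2 = 2.759639 - 0.977763/18.846815 = 2.707759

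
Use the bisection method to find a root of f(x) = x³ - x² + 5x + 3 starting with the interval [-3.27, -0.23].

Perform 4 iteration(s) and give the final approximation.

f(x) = x³ - x² + 5x + 3
Initial interval: [-3.27, -0.23]

Iteration 1:
  c_1 = (-3.270000 + (-0.230000))/2 = -1.750000
  f(c_1) = f(-1.750000) = -14.171875
  f(a) × f(c) ≥ 0, new interval: [-1.750000, -0.230000]
Iteration 2:
  c_2 = (-1.750000 + (-0.230000))/2 = -0.990000
  f(c_2) = f(-0.990000) = -3.900399
  f(a) × f(c) ≥ 0, new interval: [-0.990000, -0.230000]
Iteration 3:
  c_3 = (-0.990000 + (-0.230000))/2 = -0.610000
  f(c_3) = f(-0.610000) = -0.649081
  f(a) × f(c) ≥ 0, new interval: [-0.610000, -0.230000]
Iteration 4:
  c_4 = (-0.610000 + (-0.230000))/2 = -0.420000
  f(c_4) = f(-0.420000) = 0.649512
  f(a) × f(c) < 0, new interval: [-0.610000, -0.420000]

After 4 iteration(s), the approximation is c_4 = -0.420000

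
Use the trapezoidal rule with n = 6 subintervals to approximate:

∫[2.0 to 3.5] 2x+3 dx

f(x) = 2x+3
a = 2.0, b = 3.5, n = 6
h = (b - a)/n = 0.250000

Trapezoidal rule: (h/2)[f(x₀) + 2f(x₁) + 2f(x₂) + ... + f(xₙ)]

x_0 = 2.0000, f(x_0) = 7.000000, coefficient = 1
x_1 = 2.2500, f(x_1) = 7.500000, coefficient = 2
x_2 = 2.5000, f(x_2) = 8.000000, coefficient = 2
x_3 = 2.7500, f(x_3) = 8.500000, coefficient = 2
x_4 = 3.0000, f(x_4) = 9.000000, coefficient = 2
x_5 = 3.2500, f(x_5) = 9.500000, coefficient = 2
x_6 = 3.5000, f(x_6) = 10.000000, coefficient = 1

I ≈ (0.250000/2) × 102.000000 = 12.750000
Exact value: 12.750000
Error: 0.000000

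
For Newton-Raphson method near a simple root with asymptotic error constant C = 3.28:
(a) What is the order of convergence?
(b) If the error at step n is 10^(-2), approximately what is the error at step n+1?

(a) Newton-Raphson has quadratic (order 2) convergence near simple roots.
    This means |e_{n+1}| ≈ C|e_n|².

(b) With |e_n| = 10^(-2) and C = 3.28:
    |e_{n+1}| ≈ 3.28 × (10^(-2))² = 3.28 × 10^(-4)

(a) 2 (quadratic); (b) |e_{n+1}| ≈ 3.280e-04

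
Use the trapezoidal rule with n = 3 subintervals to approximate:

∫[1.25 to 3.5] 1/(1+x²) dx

f(x) = 1/(1+x²)
a = 1.25, b = 3.5, n = 3
h = (b - a)/n = 0.750000

Trapezoidal rule: (h/2)[f(x₀) + 2f(x₁) + 2f(x₂) + ... + f(xₙ)]

x_0 = 1.2500, f(x_0) = 0.390244, coefficient = 1
x_1 = 2.0000, f(x_1) = 0.200000, coefficient = 2
x_2 = 2.7500, f(x_2) = 0.116788, coefficient = 2
x_3 = 3.5000, f(x_3) = 0.075472, coefficient = 1

I ≈ (0.750000/2) × 1.099292 = 0.412235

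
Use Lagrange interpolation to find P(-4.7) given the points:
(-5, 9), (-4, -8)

Lagrange interpolation formula:
P(x) = Σ yᵢ × Lᵢ(x)
where Lᵢ(x) = Π_{j≠i} (x - xⱼ)/(xᵢ - xⱼ)

L_0(-4.7) = (-4.7 - (-4))/(-5 - (-4)) = 0.700000
L_1(-4.7) = (-4.7 - (-5))/(-4 - (-5)) = 0.300000

P(-4.7) = 9×L_0(-4.7) + (-8)×L_1(-4.7)
P(-4.7) = 3.900000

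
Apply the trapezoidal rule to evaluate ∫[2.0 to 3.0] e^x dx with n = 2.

f(x) = e^x
a = 2.0, b = 3.0, n = 2
h = (b - a)/n = 0.500000

Trapezoidal rule: (h/2)[f(x₀) + 2f(x₁) + 2f(x₂) + ... + f(xₙ)]

x_0 = 2.0000, f(x_0) = 7.389056, coefficient = 1
x_1 = 2.5000, f(x_1) = 12.182494, coefficient = 2
x_2 = 3.0000, f(x_2) = 20.085537, coefficient = 1

I ≈ (0.500000/2) × 51.839581 = 12.959895
Exact value: 12.696481
Error: 0.263414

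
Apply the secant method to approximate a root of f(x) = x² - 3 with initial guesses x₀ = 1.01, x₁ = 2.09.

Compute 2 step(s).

f(x) = x² - 3
x₀ = 1.01, x₁ = 2.09

Secant formula: x_{n+1} = x_n - f(x_n)(x_n - x_{n-1})/(f(x_n) - f(x_{n-1}))

Iteration 1:
  f(1.010000) = -1.979900
  f(2.090000) = 1.368100
  x_2 = 2.090000 - 1.368100×(2.090000 - 1.010000)/(1.368100 - (-1.979900))
       = 1.648677
Iteration 2:
  f(2.090000) = 1.368100
  f(1.648677) = -0.281863
  x_3 = 1.648677 - (-0.281863)×(1.648677 - 2.090000)/(-0.281863 - 1.368100)
       = 1.724068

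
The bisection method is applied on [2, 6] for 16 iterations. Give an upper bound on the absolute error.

Bisection error bound: |error| ≤ (b-a)/2^n
|error| ≤ (6 - 2)/2^16 = 4/2^16
|error| ≤ 0.0000610352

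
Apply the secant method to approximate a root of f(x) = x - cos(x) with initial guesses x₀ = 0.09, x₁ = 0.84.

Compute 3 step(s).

f(x) = x - cos(x)
x₀ = 0.09, x₁ = 0.84

Secant formula: x_{n+1} = x_n - f(x_n)(x_n - x_{n-1})/(f(x_n) - f(x_{n-1}))

Iteration 1:
  f(0.090000) = -0.905953
  f(0.840000) = 0.172537
  x_2 = 0.840000 - 0.172537×(0.840000 - 0.090000)/(0.172537 - (-0.905953))
       = 0.720015
Iteration 2:
  f(0.840000) = 0.172537
  f(0.720015) = -0.031781
  x_3 = 0.720015 - (-0.031781)×(0.720015 - 0.840000)/(-0.031781 - 0.172537)
       = 0.738678
Iteration 3:
  f(0.720015) = -0.031781
  f(0.738678) = -0.000681
  x_4 = 0.738678 - (-0.000681)×(0.738678 - 0.720015)/(-0.000681 - (-0.031781))
       = 0.739087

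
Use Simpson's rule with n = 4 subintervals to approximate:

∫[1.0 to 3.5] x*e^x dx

f(x) = x*e^x
a = 1.0, b = 3.5, n = 4
h = (b - a)/n = 0.625000

Simpson's rule: (h/3)[f(x₀) + 4f(x₁) + 2f(x₂) + ... + f(xₙ)]

x_0 = 1.0000, f(x_0) = 2.718282, coefficient = 1
x_1 = 1.6250, f(x_1) = 8.252431, coefficient = 4
x_2 = 2.2500, f(x_2) = 21.347406, coefficient = 2
x_3 = 2.8750, f(x_3) = 50.960594, coefficient = 4
x_4 = 3.5000, f(x_4) = 115.904082, coefficient = 1

I ≈ (0.625000/3) × 398.169276 = 82.951933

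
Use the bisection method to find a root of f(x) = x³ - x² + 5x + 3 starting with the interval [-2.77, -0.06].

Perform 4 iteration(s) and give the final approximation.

f(x) = x³ - x² + 5x + 3
Initial interval: [-2.77, -0.06]

Iteration 1:
  c_1 = (-2.770000 + (-0.060000))/2 = -1.415000
  f(c_1) = f(-1.415000) = -8.910373
  f(a) × f(c) ≥ 0, new interval: [-1.415000, -0.060000]
Iteration 2:
  c_2 = (-1.415000 + (-0.060000))/2 = -0.737500
  f(c_2) = f(-0.737500) = -1.632537
  f(a) × f(c) ≥ 0, new interval: [-0.737500, -0.060000]
Iteration 3:
  c_3 = (-0.737500 + (-0.060000))/2 = -0.398750
  f(c_3) = f(-0.398750) = 0.783847
  f(a) × f(c) < 0, new interval: [-0.737500, -0.398750]
Iteration 4:
  c_4 = (-0.737500 + (-0.398750))/2 = -0.568125
  f(c_4) = f(-0.568125) = -0.346762
  f(a) × f(c) ≥ 0, new interval: [-0.568125, -0.398750]

After 4 iteration(s), the approximation is c_4 = -0.568125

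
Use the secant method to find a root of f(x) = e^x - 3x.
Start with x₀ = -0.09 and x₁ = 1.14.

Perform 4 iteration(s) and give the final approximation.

f(x) = e^x - 3x
x₀ = -0.09, x₁ = 1.14

Secant formula: x_{n+1} = x_n - f(x_n)(x_n - x_{n-1})/(f(x_n) - f(x_{n-1}))

Iteration 1:
  f(-0.090000) = 1.183931
  f(1.140000) = -0.293232
  x_2 = 1.140000 - (-0.293232)×(1.140000 - (-0.090000))/(-0.293232 - 1.183931)
       = 0.895833
Iteration 2:
  f(1.140000) = -0.293232
  f(0.895833) = -0.238124
  x_3 = 0.895833 - (-0.238124)×(0.895833 - 1.140000)/(-0.238124 - (-0.293232))
       = -0.159221
Iteration 3:
  f(0.895833) = -0.238124
  f(-0.159221) = 1.330471
  x_4 = -0.159221 - 1.330471×(-0.159221 - 0.895833)/(1.330471 - (-0.238124))
       = 0.735668
Iteration 4:
  f(-0.159221) = 1.330471
  f(0.735668) = -0.120129
  x_5 = 0.735668 - (-0.120129)×(0.735668 - (-0.159221))/(-0.120129 - 1.330471)
       = 0.661560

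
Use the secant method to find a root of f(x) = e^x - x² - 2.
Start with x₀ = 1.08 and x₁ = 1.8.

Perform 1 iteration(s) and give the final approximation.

f(x) = e^x - x² - 2
x₀ = 1.08, x₁ = 1.8

Secant formula: x_{n+1} = x_n - f(x_n)(x_n - x_{n-1})/(f(x_n) - f(x_{n-1}))

Iteration 1:
  f(1.080000) = -0.221720
  f(1.800000) = 0.809647
  x_2 = 1.800000 - 0.809647×(1.800000 - 1.080000)/(0.809647 - (-0.221720))
       = 1.234783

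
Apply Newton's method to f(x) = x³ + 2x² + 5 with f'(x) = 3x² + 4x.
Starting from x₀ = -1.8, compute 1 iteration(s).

f(x) = x³ + 2x² + 5
f'(x) = 3x² + 4x
x₀ = -1.8

Newton-Raphson formula: x_{n+1} = x_n - f(x_n)/f'(x_n)

Iteration 1:
  f(-1.800000) = 5.648000
  f'(-1.800000) = 2.520000
  x_1 = -1.800000 - 5.648000/2.520000 = -4.041270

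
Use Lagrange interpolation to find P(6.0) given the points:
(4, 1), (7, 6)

Lagrange interpolation formula:
P(x) = Σ yᵢ × Lᵢ(x)
where Lᵢ(x) = Π_{j≠i} (x - xⱼ)/(xᵢ - xⱼ)

L_0(6.0) = (6.0 - 7)/(4 - 7) = 0.333333
L_1(6.0) = (6.0 - 4)/(7 - 4) = 0.666667

P(6.0) = 1×L_0(6.0) + 6×L_1(6.0)
P(6.0) = 4.333333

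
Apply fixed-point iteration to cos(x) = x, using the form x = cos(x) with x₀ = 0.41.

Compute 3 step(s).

Equation: cos(x) = x
Fixed-point form: x = cos(x)
x₀ = 0.41

x_1 = g(0.410000) = 0.917121
x_2 = g(0.917121) = 0.608108
x_3 = g(0.608108) = 0.820730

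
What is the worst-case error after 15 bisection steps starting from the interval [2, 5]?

Bisection error bound: |error| ≤ (b-a)/2^n
|error| ≤ (5 - 2)/2^15 = 3/2^15
|error| ≤ 0.0000915527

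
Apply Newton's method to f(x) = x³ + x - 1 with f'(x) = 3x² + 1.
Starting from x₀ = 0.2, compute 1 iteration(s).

f(x) = x³ + x - 1
f'(x) = 3x² + 1
x₀ = 0.2

Newton-Raphson formula: x_{n+1} = x_n - f(x_n)/f'(x_n)

Iteration 1:
  f(0.200000) = -0.792000
  f'(0.200000) = 1.120000
  x_1 = 0.200000 - (-0.792000)/1.120000 = 0.907143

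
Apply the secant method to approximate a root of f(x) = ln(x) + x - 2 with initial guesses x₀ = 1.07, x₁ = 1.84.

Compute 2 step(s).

f(x) = ln(x) + x - 2
x₀ = 1.07, x₁ = 1.84

Secant formula: x_{n+1} = x_n - f(x_n)(x_n - x_{n-1})/(f(x_n) - f(x_{n-1}))

Iteration 1:
  f(1.070000) = -0.862341
  f(1.840000) = 0.449766
  x_2 = 1.840000 - 0.449766×(1.840000 - 1.070000)/(0.449766 - (-0.862341))
       = 1.576058
Iteration 2:
  f(1.840000) = 0.449766
  f(1.576058) = 0.030986
  x_3 = 1.576058 - 0.030986×(1.576058 - 1.840000)/(0.030986 - 0.449766)
       = 1.556529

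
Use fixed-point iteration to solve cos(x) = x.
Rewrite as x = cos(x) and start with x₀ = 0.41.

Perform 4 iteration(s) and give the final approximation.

Equation: cos(x) = x
Fixed-point form: x = cos(x)
x₀ = 0.41

x_1 = g(0.410000) = 0.917121
x_2 = g(0.917121) = 0.608108
x_3 = g(0.608108) = 0.820730
x_4 = g(0.820730) = 0.681687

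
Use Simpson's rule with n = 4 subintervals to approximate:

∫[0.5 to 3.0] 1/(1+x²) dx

f(x) = 1/(1+x²)
a = 0.5, b = 3.0, n = 4
h = (b - a)/n = 0.625000

Simpson's rule: (h/3)[f(x₀) + 4f(x₁) + 2f(x₂) + ... + f(xₙ)]

x_0 = 0.5000, f(x_0) = 0.800000, coefficient = 1
x_1 = 1.1250, f(x_1) = 0.441379, coefficient = 4
x_2 = 1.7500, f(x_2) = 0.246154, coefficient = 2
x_3 = 2.3750, f(x_3) = 0.150588, coefficient = 4
x_4 = 3.0000, f(x_4) = 0.100000, coefficient = 1

I ≈ (0.625000/3) × 3.760178 = 0.783370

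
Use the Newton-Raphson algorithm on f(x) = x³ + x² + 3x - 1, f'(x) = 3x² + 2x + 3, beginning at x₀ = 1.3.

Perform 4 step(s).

f(x) = x³ + x² + 3x - 1
f'(x) = 3x² + 2x + 3
x₀ = 1.3

Newton-Raphson formula: x_{n+1} = x_n - f(x_n)/f'(x_n)

Iteration 1:
  f(1.300000) = 6.787000
  f'(1.300000) = 10.670000
  x_1 = 1.300000 - 6.787000/10.670000 = 0.663918
Iteration 2:
  f(0.663918) = 1.725185
  f'(0.663918) = 5.650194
  x_2 = 0.663918 - 1.725185/5.650194 = 0.358586
Iteration 3:
  f(0.358586) = 0.250449
  f'(0.358586) = 4.102922
  x_3 = 0.358586 - 0.250449/4.102922 = 0.297544
Iteration 4:
  f(0.297544) = 0.007507
  f'(0.297544) = 3.860686
  x_4 = 0.297544 - 0.007507/3.860686 = 0.295600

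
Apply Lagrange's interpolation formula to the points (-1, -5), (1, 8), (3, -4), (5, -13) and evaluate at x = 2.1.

Lagrange interpolation formula:
P(x) = Σ yᵢ × Lᵢ(x)
where Lᵢ(x) = Π_{j≠i} (x - xⱼ)/(xᵢ - xⱼ)

L_0(2.1) = (2.1 - 1)/(-1 - 1) × (2.1 - 3)/(-1 - 3) × (2.1 - 5)/(-1 - 5) = -0.059812
L_1(2.1) = (2.1 - (-1))/(1 - (-1)) × (2.1 - 3)/(1 - 3) × (2.1 - 5)/(1 - 5) = 0.505687
L_2(2.1) = (2.1 - (-1))/(3 - (-1)) × (2.1 - 1)/(3 - 1) × (2.1 - 5)/(3 - 5) = 0.618063
L_3(2.1) = (2.1 - (-1))/(5 - (-1)) × (2.1 - 1)/(5 - 1) × (2.1 - 3)/(5 - 3) = -0.063938

P(2.1) = (-5)×L_0(2.1) + 8×L_1(2.1) + (-4)×L_2(2.1) + (-13)×L_3(2.1)
P(2.1) = 2.703500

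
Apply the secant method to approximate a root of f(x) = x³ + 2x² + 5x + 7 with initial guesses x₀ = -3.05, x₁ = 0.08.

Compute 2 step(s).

f(x) = x³ + 2x² + 5x + 7
x₀ = -3.05, x₁ = 0.08

Secant formula: x_{n+1} = x_n - f(x_n)(x_n - x_{n-1})/(f(x_n) - f(x_{n-1}))

Iteration 1:
  f(-3.050000) = -18.017625
  f(0.080000) = 7.413312
  x_2 = 0.080000 - 7.413312×(0.080000 - (-3.050000))/(7.413312 - (-18.017625))
       = -0.832419
Iteration 2:
  f(0.080000) = 7.413312
  f(-0.832419) = 3.646947
  x_3 = -0.832419 - 3.646947×(-0.832419 - 0.080000)/(3.646947 - 7.413312)
       = -1.715908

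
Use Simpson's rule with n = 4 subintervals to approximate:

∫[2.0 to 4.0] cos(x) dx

f(x) = cos(x)
a = 2.0, b = 4.0, n = 4
h = (b - a)/n = 0.500000

Simpson's rule: (h/3)[f(x₀) + 4f(x₁) + 2f(x₂) + ... + f(xₙ)]

x_0 = 2.0000, f(x_0) = -0.416147, coefficient = 1
x_1 = 2.5000, f(x_1) = -0.801144, coefficient = 4
x_2 = 3.0000, f(x_2) = -0.989992, coefficient = 2
x_3 = 3.5000, f(x_3) = -0.936457, coefficient = 4
x_4 = 4.0000, f(x_4) = -0.653644, coefficient = 1

I ≈ (0.500000/3) × -10.000177 = -1.666696
Exact value: -1.666100
Error: 0.000596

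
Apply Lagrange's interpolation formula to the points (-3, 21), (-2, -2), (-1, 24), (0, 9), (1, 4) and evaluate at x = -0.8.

Lagrange interpolation formula:
P(x) = Σ yᵢ × Lᵢ(x)
where Lᵢ(x) = Π_{j≠i} (x - xⱼ)/(xᵢ - xⱼ)

L_0(-0.8) = (-0.8 - (-2))/(-3 - (-2)) × (-0.8 - (-1))/(-3 - (-1)) × (-0.8 - 0)/(-3 - 0) × (-0.8 - 1)/(-3 - 1) = 0.014400
L_1(-0.8) = (-0.8 - (-3))/(-2 - (-3)) × (-0.8 - (-1))/(-2 - (-1)) × (-0.8 - 0)/(-2 - 0) × (-0.8 - 1)/(-2 - 1) = -0.105600
L_2(-0.8) = (-0.8 - (-3))/(-1 - (-3)) × (-0.8 - (-2))/(-1 - (-2)) × (-0.8 - 0)/(-1 - 0) × (-0.8 - 1)/(-1 - 1) = 0.950400
L_3(-0.8) = (-0.8 - (-3))/(0 - (-3)) × (-0.8 - (-2))/(0 - (-2)) × (-0.8 - (-1))/(0 - (-1)) × (-0.8 - 1)/(0 - 1) = 0.158400
L_4(-0.8) = (-0.8 - (-3))/(1 - (-3)) × (-0.8 - (-2))/(1 - (-2)) × (-0.8 - (-1))/(1 - (-1)) × (-0.8 - 0)/(1 - 0) = -0.017600

P(-0.8) = 21×L_0(-0.8) + (-2)×L_1(-0.8) + 24×L_2(-0.8) + 9×L_3(-0.8) + 4×L_4(-0.8)
P(-0.8) = 24.678400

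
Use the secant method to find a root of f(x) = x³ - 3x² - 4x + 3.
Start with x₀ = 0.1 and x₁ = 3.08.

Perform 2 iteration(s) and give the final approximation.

f(x) = x³ - 3x² - 4x + 3
x₀ = 0.1, x₁ = 3.08

Secant formula: x_{n+1} = x_n - f(x_n)(x_n - x_{n-1})/(f(x_n) - f(x_{n-1}))

Iteration 1:
  f(0.100000) = 2.571000
  f(3.080000) = -8.561088
  x_2 = 3.080000 - (-8.561088)×(3.080000 - 0.100000)/(-8.561088 - 2.571000)
       = 0.788243
Iteration 2:
  f(3.080000) = -8.561088
  f(0.788243) = -1.527195
  x_3 = 0.788243 - (-1.527195)×(0.788243 - 3.080000)/(-1.527195 - (-8.561088))
       = 0.290658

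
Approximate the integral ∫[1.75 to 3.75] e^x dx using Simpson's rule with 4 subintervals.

f(x) = e^x
a = 1.75, b = 3.75, n = 4
h = (b - a)/n = 0.500000

Simpson's rule: (h/3)[f(x₀) + 4f(x₁) + 2f(x₂) + ... + f(xₙ)]

x_0 = 1.7500, f(x_0) = 5.754603, coefficient = 1
x_1 = 2.2500, f(x_1) = 9.487736, coefficient = 4
x_2 = 2.7500, f(x_2) = 15.642632, coefficient = 2
x_3 = 3.2500, f(x_3) = 25.790340, coefficient = 4
x_4 = 3.7500, f(x_4) = 42.521082, coefficient = 1

I ≈ (0.500000/3) × 220.673251 = 36.778875
Exact value: 36.766479
Error: 0.012396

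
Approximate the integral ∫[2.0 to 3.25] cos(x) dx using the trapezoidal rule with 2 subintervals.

f(x) = cos(x)
a = 2.0, b = 3.25, n = 2
h = (b - a)/n = 0.625000

Trapezoidal rule: (h/2)[f(x₀) + 2f(x₁) + 2f(x₂) + ... + f(xₙ)]

x_0 = 2.0000, f(x_0) = -0.416147, coefficient = 1
x_1 = 2.6250, f(x_1) = -0.869507, coefficient = 2
x_2 = 3.2500, f(x_2) = -0.994130, coefficient = 1

I ≈ (0.625000/2) × -3.149291 = -0.984153
Exact value: -1.017493
Error: 0.033339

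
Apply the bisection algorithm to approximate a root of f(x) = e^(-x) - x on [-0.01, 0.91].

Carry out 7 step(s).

f(x) = e^(-x) - x
Initial interval: [-0.01, 0.91]

Iteration 1:
  c_1 = (-0.010000 + 0.910000)/2 = 0.450000
  f(c_1) = f(0.450000) = 0.187628
  f(a) × f(c) ≥ 0, new interval: [0.450000, 0.910000]
Iteration 2:
  c_2 = (0.450000 + 0.910000)/2 = 0.680000
  f(c_2) = f(0.680000) = -0.173383
  f(a) × f(c) < 0, new interval: [0.450000, 0.680000]
Iteration 3:
  c_3 = (0.450000 + 0.680000)/2 = 0.565000
  f(c_3) = f(0.565000) = 0.003360
  f(a) × f(c) ≥ 0, new interval: [0.565000, 0.680000]
Iteration 4:
  c_4 = (0.565000 + 0.680000)/2 = 0.622500
  f(c_4) = f(0.622500) = -0.085899
  f(a) × f(c) < 0, new interval: [0.565000, 0.622500]
Iteration 5:
  c_5 = (0.565000 + 0.622500)/2 = 0.593750
  f(c_5) = f(0.593750) = -0.041498
  f(a) × f(c) < 0, new interval: [0.565000, 0.593750]
Iteration 6:
  c_6 = (0.565000 + 0.593750)/2 = 0.579375
  f(c_6) = f(0.579375) = -0.019127
  f(a) × f(c) < 0, new interval: [0.565000, 0.579375]
Iteration 7:
  c_7 = (0.565000 + 0.579375)/2 = 0.572188
  f(c_7) = f(0.572188) = -0.007898
  f(a) × f(c) < 0, new interval: [0.565000, 0.572188]

After 7 iteration(s), the approximation is c_7 = 0.572188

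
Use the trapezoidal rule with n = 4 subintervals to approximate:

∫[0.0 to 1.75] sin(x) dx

f(x) = sin(x)
a = 0.0, b = 1.75, n = 4
h = (b - a)/n = 0.437500

Trapezoidal rule: (h/2)[f(x₀) + 2f(x₁) + 2f(x₂) + ... + f(xₙ)]

x_0 = 0.0000, f(x_0) = 0.000000, coefficient = 1
x_1 = 0.4375, f(x_1) = 0.423676, coefficient = 2
x_2 = 0.8750, f(x_2) = 0.767544, coefficient = 2
x_3 = 1.3125, f(x_3) = 0.966827, coefficient = 2
x_4 = 1.7500, f(x_4) = 0.983986, coefficient = 1

I ≈ (0.437500/2) × 5.300079 = 1.159392
Exact value: 1.178246
Error: 0.018854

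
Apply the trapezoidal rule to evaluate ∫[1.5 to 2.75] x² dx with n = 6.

f(x) = x²
a = 1.5, b = 2.75, n = 6
h = (b - a)/n = 0.208333

Trapezoidal rule: (h/2)[f(x₀) + 2f(x₁) + 2f(x₂) + ... + f(xₙ)]

x_0 = 1.5000, f(x_0) = 2.250000, coefficient = 1
x_1 = 1.7083, f(x_1) = 2.918403, coefficient = 2
x_2 = 1.9167, f(x_2) = 3.673611, coefficient = 2
x_3 = 2.1250, f(x_3) = 4.515625, coefficient = 2
x_4 = 2.3333, f(x_4) = 5.444444, coefficient = 2
x_5 = 2.5417, f(x_5) = 6.460069, coefficient = 2
x_6 = 2.7500, f(x_6) = 7.562500, coefficient = 1

I ≈ (0.208333/2) × 55.836806 = 5.816334
Exact value: 5.807292
Error: 0.009042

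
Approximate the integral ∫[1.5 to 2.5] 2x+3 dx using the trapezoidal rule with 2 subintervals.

f(x) = 2x+3
a = 1.5, b = 2.5, n = 2
h = (b - a)/n = 0.500000

Trapezoidal rule: (h/2)[f(x₀) + 2f(x₁) + 2f(x₂) + ... + f(xₙ)]

x_0 = 1.5000, f(x_0) = 6.000000, coefficient = 1
x_1 = 2.0000, f(x_1) = 7.000000, coefficient = 2
x_2 = 2.5000, f(x_2) = 8.000000, coefficient = 1

I ≈ (0.500000/2) × 28.000000 = 7.000000
Exact value: 7.000000
Error: 0.000000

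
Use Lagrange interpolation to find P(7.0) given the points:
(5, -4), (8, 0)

Lagrange interpolation formula:
P(x) = Σ yᵢ × Lᵢ(x)
where Lᵢ(x) = Π_{j≠i} (x - xⱼ)/(xᵢ - xⱼ)

L_0(7.0) = (7.0 - 8)/(5 - 8) = 0.333333
L_1(7.0) = (7.0 - 5)/(8 - 5) = 0.666667

P(7.0) = (-4)×L_0(7.0) + 0×L_1(7.0)
P(7.0) = -1.333333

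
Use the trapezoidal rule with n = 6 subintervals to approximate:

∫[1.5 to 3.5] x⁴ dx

f(x) = x⁴
a = 1.5, b = 3.5, n = 6
h = (b - a)/n = 0.333333

Trapezoidal rule: (h/2)[f(x₀) + 2f(x₁) + 2f(x₂) + ... + f(xₙ)]

x_0 = 1.5000, f(x_0) = 5.062500, coefficient = 1
x_1 = 1.8333, f(x_1) = 11.297068, coefficient = 2
x_2 = 2.1667, f(x_2) = 22.037809, coefficient = 2
x_3 = 2.5000, f(x_3) = 39.062500, coefficient = 2
x_4 = 2.8333, f(x_4) = 64.445216, coefficient = 2
x_5 = 3.1667, f(x_5) = 100.556327, coefficient = 2
x_6 = 3.5000, f(x_6) = 150.062500, coefficient = 1

I ≈ (0.333333/2) × 629.922840 = 104.987140
Exact value: 103.525000
Error: 1.462140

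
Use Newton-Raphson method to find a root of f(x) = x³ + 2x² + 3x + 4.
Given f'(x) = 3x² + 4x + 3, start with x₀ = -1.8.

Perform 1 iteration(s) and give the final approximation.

f(x) = x³ + 2x² + 3x + 4
f'(x) = 3x² + 4x + 3
x₀ = -1.8

Newton-Raphson formula: x_{n+1} = x_n - f(x_n)/f'(x_n)

Iteration 1:
  f(-1.800000) = -0.752000
  f'(-1.800000) = 5.520000
  x_1 = -1.800000 - (-0.752000)/5.520000 = -1.663768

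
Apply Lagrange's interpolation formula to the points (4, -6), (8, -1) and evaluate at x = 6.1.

Lagrange interpolation formula:
P(x) = Σ yᵢ × Lᵢ(x)
where Lᵢ(x) = Π_{j≠i} (x - xⱼ)/(xᵢ - xⱼ)

L_0(6.1) = (6.1 - 8)/(4 - 8) = 0.475000
L_1(6.1) = (6.1 - 4)/(8 - 4) = 0.525000

P(6.1) = (-6)×L_0(6.1) + (-1)×L_1(6.1)
P(6.1) = -3.375000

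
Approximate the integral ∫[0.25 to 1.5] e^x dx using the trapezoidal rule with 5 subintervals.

f(x) = e^x
a = 0.25, b = 1.5, n = 5
h = (b - a)/n = 0.250000

Trapezoidal rule: (h/2)[f(x₀) + 2f(x₁) + 2f(x₂) + ... + f(xₙ)]

x_0 = 0.2500, f(x_0) = 1.284025, coefficient = 1
x_1 = 0.5000, f(x_1) = 1.648721, coefficient = 2
x_2 = 0.7500, f(x_2) = 2.117000, coefficient = 2
x_3 = 1.0000, f(x_3) = 2.718282, coefficient = 2
x_4 = 1.2500, f(x_4) = 3.490343, coefficient = 2
x_5 = 1.5000, f(x_5) = 4.481689, coefficient = 1

I ≈ (0.250000/2) × 25.714407 = 3.214301
Exact value: 3.197664
Error: 0.016637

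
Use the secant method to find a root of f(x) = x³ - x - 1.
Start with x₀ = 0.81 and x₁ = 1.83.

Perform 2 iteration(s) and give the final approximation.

f(x) = x³ - x - 1
x₀ = 0.81, x₁ = 1.83

Secant formula: x_{n+1} = x_n - f(x_n)(x_n - x_{n-1})/(f(x_n) - f(x_{n-1}))

Iteration 1:
  f(0.810000) = -1.278559
  f(1.830000) = 3.298487
  x_2 = 1.830000 - 3.298487×(1.830000 - 0.810000)/(3.298487 - (-1.278559))
       = 1.094928
Iteration 2:
  f(1.830000) = 3.298487
  f(1.094928) = -0.782254
  x_3 = 1.094928 - (-0.782254)×(1.094928 - 1.830000)/(-0.782254 - 3.298487)
       = 1.235837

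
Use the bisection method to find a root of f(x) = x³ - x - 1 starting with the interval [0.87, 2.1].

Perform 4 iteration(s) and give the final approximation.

f(x) = x³ - x - 1
Initial interval: [0.87, 2.1]

Iteration 1:
  c_1 = (0.870000 + 2.100000)/2 = 1.485000
  f(c_1) = f(1.485000) = 0.789759
  f(a) × f(c) < 0, new interval: [0.870000, 1.485000]
Iteration 2:
  c_2 = (0.870000 + 1.485000)/2 = 1.177500
  f(c_2) = f(1.177500) = -0.544889
  f(a) × f(c) ≥ 0, new interval: [1.177500, 1.485000]
Iteration 3:
  c_3 = (1.177500 + 1.485000)/2 = 1.331250
  f(c_3) = f(1.331250) = 0.028027
  f(a) × f(c) < 0, new interval: [1.177500, 1.331250]
Iteration 4:
  c_4 = (1.177500 + 1.331250)/2 = 1.254375
  f(c_4) = f(1.254375) = -0.280670
  f(a) × f(c) ≥ 0, new interval: [1.254375, 1.331250]

After 4 iteration(s), the approximation is c_4 = 1.254375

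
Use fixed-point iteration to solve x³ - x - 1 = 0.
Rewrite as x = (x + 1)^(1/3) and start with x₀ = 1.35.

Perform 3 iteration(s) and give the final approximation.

Equation: x³ - x - 1 = 0
Fixed-point form: x = (x + 1)^(1/3)
x₀ = 1.35

x_1 = g(1.350000) = 1.329503
x_2 = g(1.329503) = 1.325626
x_3 = g(1.325626) = 1.324890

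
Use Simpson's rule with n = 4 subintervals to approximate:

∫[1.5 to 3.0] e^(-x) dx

f(x) = e^(-x)
a = 1.5, b = 3.0, n = 4
h = (b - a)/n = 0.375000

Simpson's rule: (h/3)[f(x₀) + 4f(x₁) + 2f(x₂) + ... + f(xₙ)]

x_0 = 1.5000, f(x_0) = 0.223130, coefficient = 1
x_1 = 1.8750, f(x_1) = 0.153355, coefficient = 4
x_2 = 2.2500, f(x_2) = 0.105399, coefficient = 2
x_3 = 2.6250, f(x_3) = 0.072440, coefficient = 4
x_4 = 3.0000, f(x_4) = 0.049787, coefficient = 1

I ≈ (0.375000/3) × 1.386895 = 0.173362
Exact value: 0.173343
Error: 0.000019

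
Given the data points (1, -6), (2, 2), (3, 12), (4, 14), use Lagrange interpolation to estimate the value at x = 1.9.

Lagrange interpolation formula:
P(x) = Σ yᵢ × Lᵢ(x)
where Lᵢ(x) = Π_{j≠i} (x - xⱼ)/(xᵢ - xⱼ)

L_0(1.9) = (1.9 - 2)/(1 - 2) × (1.9 - 3)/(1 - 3) × (1.9 - 4)/(1 - 4) = 0.038500
L_1(1.9) = (1.9 - 1)/(2 - 1) × (1.9 - 3)/(2 - 3) × (1.9 - 4)/(2 - 4) = 1.039500
L_2(1.9) = (1.9 - 1)/(3 - 1) × (1.9 - 2)/(3 - 2) × (1.9 - 4)/(3 - 4) = -0.094500
L_3(1.9) = (1.9 - 1)/(4 - 1) × (1.9 - 2)/(4 - 2) × (1.9 - 3)/(4 - 3) = 0.016500

P(1.9) = (-6)×L_0(1.9) + 2×L_1(1.9) + 12×L_2(1.9) + 14×L_3(1.9)
P(1.9) = 0.945000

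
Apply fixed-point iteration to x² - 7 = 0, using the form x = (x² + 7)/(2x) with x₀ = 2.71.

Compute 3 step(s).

Equation: x² - 7 = 0
Fixed-point form: x = (x² + 7)/(2x)
x₀ = 2.71

x_1 = g(2.710000) = 2.646513
x_2 = g(2.646513) = 2.645751
x_3 = g(2.645751) = 2.645751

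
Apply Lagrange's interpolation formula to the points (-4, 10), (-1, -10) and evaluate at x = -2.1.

Lagrange interpolation formula:
P(x) = Σ yᵢ × Lᵢ(x)
where Lᵢ(x) = Π_{j≠i} (x - xⱼ)/(xᵢ - xⱼ)

L_0(-2.1) = (-2.1 - (-1))/(-4 - (-1)) = 0.366667
L_1(-2.1) = (-2.1 - (-4))/(-1 - (-4)) = 0.633333

P(-2.1) = 10×L_0(-2.1) + (-10)×L_1(-2.1)
P(-2.1) = -2.666667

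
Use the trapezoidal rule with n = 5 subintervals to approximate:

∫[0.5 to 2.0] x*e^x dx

f(x) = x*e^x
a = 0.5, b = 2.0, n = 5
h = (b - a)/n = 0.300000

Trapezoidal rule: (h/2)[f(x₀) + 2f(x₁) + 2f(x₂) + ... + f(xₙ)]

x_0 = 0.5000, f(x_0) = 0.824361, coefficient = 1
x_1 = 0.8000, f(x_1) = 1.780433, coefficient = 2
x_2 = 1.1000, f(x_2) = 3.304583, coefficient = 2
x_3 = 1.4000, f(x_3) = 5.677280, coefficient = 2
x_4 = 1.7000, f(x_4) = 9.305711, coefficient = 2
x_5 = 2.0000, f(x_5) = 14.778112, coefficient = 1

I ≈ (0.300000/2) × 55.738485 = 8.360773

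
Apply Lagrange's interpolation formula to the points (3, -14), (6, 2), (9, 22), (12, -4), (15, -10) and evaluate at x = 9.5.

Lagrange interpolation formula:
P(x) = Σ yᵢ × Lᵢ(x)
where Lᵢ(x) = Π_{j≠i} (x - xⱼ)/(xᵢ - xⱼ)

L_0(9.5) = (9.5 - 6)/(3 - 6) × (9.5 - 9)/(3 - 9) × (9.5 - 12)/(3 - 12) × (9.5 - 15)/(3 - 15) = 0.012378
L_1(9.5) = (9.5 - 3)/(6 - 3) × (9.5 - 9)/(6 - 9) × (9.5 - 12)/(6 - 12) × (9.5 - 15)/(6 - 15) = -0.091950
L_2(9.5) = (9.5 - 3)/(9 - 3) × (9.5 - 6)/(9 - 6) × (9.5 - 12)/(9 - 12) × (9.5 - 15)/(9 - 15) = 0.965471
L_3(9.5) = (9.5 - 3)/(12 - 3) × (9.5 - 6)/(12 - 6) × (9.5 - 9)/(12 - 9) × (9.5 - 15)/(12 - 15) = 0.128729
L_4(9.5) = (9.5 - 3)/(15 - 3) × (9.5 - 6)/(15 - 6) × (9.5 - 9)/(15 - 9) × (9.5 - 12)/(15 - 12) = -0.014628

P(9.5) = (-14)×L_0(9.5) + 2×L_1(9.5) + 22×L_2(9.5) + (-4)×L_3(9.5) + (-10)×L_4(9.5)
P(9.5) = 20.514532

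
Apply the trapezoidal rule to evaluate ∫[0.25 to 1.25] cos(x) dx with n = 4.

f(x) = cos(x)
a = 0.25, b = 1.25, n = 4
h = (b - a)/n = 0.250000

Trapezoidal rule: (h/2)[f(x₀) + 2f(x₁) + 2f(x₂) + ... + f(xₙ)]

x_0 = 0.2500, f(x_0) = 0.968912, coefficient = 1
x_1 = 0.5000, f(x_1) = 0.877583, coefficient = 2
x_2 = 0.7500, f(x_2) = 0.731689, coefficient = 2
x_3 = 1.0000, f(x_3) = 0.540302, coefficient = 2
x_4 = 1.2500, f(x_4) = 0.315322, coefficient = 1

I ≈ (0.250000/2) × 5.583382 = 0.697923
Exact value: 0.701581
Error: 0.003658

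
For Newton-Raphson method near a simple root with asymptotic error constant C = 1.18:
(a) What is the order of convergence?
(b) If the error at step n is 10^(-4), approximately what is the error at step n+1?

(a) Newton-Raphson has quadratic (order 2) convergence near simple roots.
    This means |e_{n+1}| ≈ C|e_n|².

(b) With |e_n| = 10^(-4) and C = 1.18:
    |e_{n+1}| ≈ 1.18 × (10^(-4))² = 1.18 × 10^(-8)

(a) 2 (quadratic); (b) |e_{n+1}| ≈ 1.180e-08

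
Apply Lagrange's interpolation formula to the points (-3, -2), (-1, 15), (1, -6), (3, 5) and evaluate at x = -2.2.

Lagrange interpolation formula:
P(x) = Σ yᵢ × Lᵢ(x)
where Lᵢ(x) = Π_{j≠i} (x - xⱼ)/(xᵢ - xⱼ)

L_0(-2.2) = (-2.2 - (-1))/(-3 - (-1)) × (-2.2 - 1)/(-3 - 1) × (-2.2 - 3)/(-3 - 3) = 0.416000
L_1(-2.2) = (-2.2 - (-3))/(-1 - (-3)) × (-2.2 - 1)/(-1 - 1) × (-2.2 - 3)/(-1 - 3) = 0.832000
L_2(-2.2) = (-2.2 - (-3))/(1 - (-3)) × (-2.2 - (-1))/(1 - (-1)) × (-2.2 - 3)/(1 - 3) = -0.312000
L_3(-2.2) = (-2.2 - (-3))/(3 - (-3)) × (-2.2 - (-1))/(3 - (-1)) × (-2.2 - 1)/(3 - 1) = 0.064000

P(-2.2) = (-2)×L_0(-2.2) + 15×L_1(-2.2) + (-6)×L_2(-2.2) + 5×L_3(-2.2)
P(-2.2) = 13.840000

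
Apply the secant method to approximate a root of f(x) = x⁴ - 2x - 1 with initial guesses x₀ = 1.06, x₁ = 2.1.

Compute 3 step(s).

f(x) = x⁴ - 2x - 1
x₀ = 1.06, x₁ = 2.1

Secant formula: x_{n+1} = x_n - f(x_n)(x_n - x_{n-1})/(f(x_n) - f(x_{n-1}))

Iteration 1:
  f(1.060000) = -1.857523
  f(2.100000) = 14.248100
  x_2 = 2.100000 - 14.248100×(2.100000 - 1.060000)/(14.248100 - (-1.857523))
       = 1.179947
Iteration 2:
  f(2.100000) = 14.248100
  f(1.179947) = -1.421464
  x_3 = 1.179947 - (-1.421464)×(1.179947 - 2.100000)/(-1.421464 - 14.248100)
       = 1.263410
Iteration 3:
  f(1.179947) = -1.421464
  f(1.263410) = -0.978952
  x_4 = 1.263410 - (-0.978952)×(1.263410 - 1.179947)/(-0.978952 - (-1.421464))
       = 1.448051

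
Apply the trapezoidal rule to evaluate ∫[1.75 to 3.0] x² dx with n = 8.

f(x) = x²
a = 1.75, b = 3.0, n = 8
h = (b - a)/n = 0.156250

Trapezoidal rule: (h/2)[f(x₀) + 2f(x₁) + 2f(x₂) + ... + f(xₙ)]

x_0 = 1.7500, f(x_0) = 3.062500, coefficient = 1
x_1 = 1.9062, f(x_1) = 3.633789, coefficient = 2
x_2 = 2.0625, f(x_2) = 4.253906, coefficient = 2
x_3 = 2.2188, f(x_3) = 4.922852, coefficient = 2
x_4 = 2.3750, f(x_4) = 5.640625, coefficient = 2
x_5 = 2.5312, f(x_5) = 6.407227, coefficient = 2
x_6 = 2.6875, f(x_6) = 7.222656, coefficient = 2
x_7 = 2.8438, f(x_7) = 8.086914, coefficient = 2
x_8 = 3.0000, f(x_8) = 9.000000, coefficient = 1

I ≈ (0.156250/2) × 92.398438 = 7.218628
Exact value: 7.213542
Error: 0.005086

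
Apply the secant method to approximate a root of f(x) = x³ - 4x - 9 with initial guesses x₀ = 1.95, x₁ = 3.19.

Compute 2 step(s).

f(x) = x³ - 4x - 9
x₀ = 1.95, x₁ = 3.19

Secant formula: x_{n+1} = x_n - f(x_n)(x_n - x_{n-1})/(f(x_n) - f(x_{n-1}))

Iteration 1:
  f(1.950000) = -9.385125
  f(3.190000) = 10.701759
  x_2 = 3.190000 - 10.701759×(3.190000 - 1.950000)/(10.701759 - (-9.385125))
       = 2.529361
Iteration 2:
  f(3.190000) = 10.701759
  f(2.529361) = -2.935436
  x_3 = 2.529361 - (-2.935436)×(2.529361 - 3.190000)/(-2.935436 - 10.701759)
       = 2.671565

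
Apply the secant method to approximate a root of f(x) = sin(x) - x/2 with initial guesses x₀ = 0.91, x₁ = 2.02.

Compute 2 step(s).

f(x) = sin(x) - x/2
x₀ = 0.91, x₁ = 2.02

Secant formula: x_{n+1} = x_n - f(x_n)(x_n - x_{n-1})/(f(x_n) - f(x_{n-1}))

Iteration 1:
  f(0.910000) = 0.334504
  f(2.020000) = -0.109207
  x_2 = 2.020000 - (-0.109207)×(2.020000 - 0.910000)/(-0.109207 - 0.334504)
       = 1.746805
Iteration 2:
  f(2.020000) = -0.109207
  f(1.746805) = 0.111148
  x_3 = 1.746805 - 0.111148×(1.746805 - 2.020000)/(0.111148 - (-0.109207))
       = 1.884606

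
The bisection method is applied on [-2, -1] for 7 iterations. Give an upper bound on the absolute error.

Bisection error bound: |error| ≤ (b-a)/2^n
|error| ≤ (-1 - (-2))/2^7 = 1/2^7
|error| ≤ 0.0078125000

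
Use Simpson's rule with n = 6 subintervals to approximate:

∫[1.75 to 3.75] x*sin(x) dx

f(x) = x*sin(x)
a = 1.75, b = 3.75, n = 6
h = (b - a)/n = 0.333333

Simpson's rule: (h/3)[f(x₀) + 4f(x₁) + 2f(x₂) + ... + f(xₙ)]

x_0 = 1.7500, f(x_0) = 1.721975, coefficient = 1
x_1 = 2.0833, f(x_1) = 1.815632, coefficient = 4
x_2 = 2.4167, f(x_2) = 1.602443, coefficient = 2
x_3 = 2.7500, f(x_3) = 1.049568, coefficient = 4
x_4 = 3.0833, f(x_4) = 0.179531, coefficient = 2
x_5 = 3.4167, f(x_5) = -0.928029, coefficient = 4
x_6 = 3.7500, f(x_6) = -2.143355, coefficient = 1

I ≈ (0.333333/3) × 10.891252 = 1.210139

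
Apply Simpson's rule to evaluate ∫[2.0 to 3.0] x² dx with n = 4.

f(x) = x²
a = 2.0, b = 3.0, n = 4
h = (b - a)/n = 0.250000

Simpson's rule: (h/3)[f(x₀) + 4f(x₁) + 2f(x₂) + ... + f(xₙ)]

x_0 = 2.0000, f(x_0) = 4.000000, coefficient = 1
x_1 = 2.2500, f(x_1) = 5.062500, coefficient = 4
x_2 = 2.5000, f(x_2) = 6.250000, coefficient = 2
x_3 = 2.7500, f(x_3) = 7.562500, coefficient = 4
x_4 = 3.0000, f(x_4) = 9.000000, coefficient = 1

I ≈ (0.250000/3) × 76.000000 = 6.333333
Exact value: 6.333333
Error: 0.000000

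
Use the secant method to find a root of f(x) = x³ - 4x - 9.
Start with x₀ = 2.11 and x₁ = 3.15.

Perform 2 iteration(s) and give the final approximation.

f(x) = x³ - 4x - 9
x₀ = 2.11, x₁ = 3.15

Secant formula: x_{n+1} = x_n - f(x_n)(x_n - x_{n-1})/(f(x_n) - f(x_{n-1}))

Iteration 1:
  f(2.110000) = -8.046069
  f(3.150000) = 9.655875
  x_2 = 3.150000 - 9.655875×(3.150000 - 2.110000)/(9.655875 - (-8.046069))
       = 2.582711
Iteration 2:
  f(3.150000) = 9.655875
  f(2.582711) = -2.103131
  x_3 = 2.582711 - (-2.103131)×(2.582711 - 3.150000)/(-2.103131 - 9.655875)
       = 2.684173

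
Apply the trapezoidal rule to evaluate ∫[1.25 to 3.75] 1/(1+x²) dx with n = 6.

f(x) = 1/(1+x²)
a = 1.25, b = 3.75, n = 6
h = (b - a)/n = 0.416667

Trapezoidal rule: (h/2)[f(x₀) + 2f(x₁) + 2f(x₂) + ... + f(xₙ)]

x_0 = 1.2500, f(x_0) = 0.390244, coefficient = 1
x_1 = 1.6667, f(x_1) = 0.264706, coefficient = 2
x_2 = 2.0833, f(x_2) = 0.187256, coefficient = 2
x_3 = 2.5000, f(x_3) = 0.137931, coefficient = 2
x_4 = 2.9167, f(x_4) = 0.105186, coefficient = 2
x_5 = 3.3333, f(x_5) = 0.082569, coefficient = 2
x_6 = 3.7500, f(x_6) = 0.066390, coefficient = 1

I ≈ (0.416667/2) × 2.011930 = 0.419152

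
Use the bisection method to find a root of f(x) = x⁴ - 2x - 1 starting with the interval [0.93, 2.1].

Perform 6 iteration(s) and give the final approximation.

f(x) = x⁴ - 2x - 1
Initial interval: [0.93, 2.1]

Iteration 1:
  c_1 = (0.930000 + 2.100000)/2 = 1.515000
  f(c_1) = f(1.515000) = 1.238058
  f(a) × f(c) < 0, new interval: [0.930000, 1.515000]
Iteration 2:
  c_2 = (0.930000 + 1.515000)/2 = 1.222500
  f(c_2) = f(1.222500) = -1.211451
  f(a) × f(c) ≥ 0, new interval: [1.222500, 1.515000]
Iteration 3:
  c_3 = (1.222500 + 1.515000)/2 = 1.368750
  f(c_3) = f(1.368750) = -0.227586
  f(a) × f(c) ≥ 0, new interval: [1.368750, 1.515000]
Iteration 4:
  c_4 = (1.368750 + 1.515000)/2 = 1.441875
  f(c_4) = f(1.441875) = 0.438506
  f(a) × f(c) < 0, new interval: [1.368750, 1.441875]
Iteration 5:
  c_5 = (1.368750 + 1.441875)/2 = 1.405312
  f(c_5) = f(1.405312) = 0.089618
  f(a) × f(c) < 0, new interval: [1.368750, 1.405312]
Iteration 6:
  c_6 = (1.368750 + 1.405312)/2 = 1.387031
  f(c_6) = f(1.387031) = -0.072842
  f(a) × f(c) ≥ 0, new interval: [1.387031, 1.405312]

After 6 iteration(s), the approximation is c_6 = 1.387031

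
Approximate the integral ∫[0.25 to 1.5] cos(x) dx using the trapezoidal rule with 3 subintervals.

f(x) = cos(x)
a = 0.25, b = 1.5, n = 3
h = (b - a)/n = 0.416667

Trapezoidal rule: (h/2)[f(x₀) + 2f(x₁) + 2f(x₂) + ... + f(xₙ)]

x_0 = 0.2500, f(x_0) = 0.968912, coefficient = 1
x_1 = 0.6667, f(x_1) = 0.785887, coefficient = 2
x_2 = 1.0833, f(x_2) = 0.468386, coefficient = 2
x_3 = 1.5000, f(x_3) = 0.070737, coefficient = 1

I ≈ (0.416667/2) × 3.548196 = 0.739207
Exact value: 0.750091
Error: 0.010884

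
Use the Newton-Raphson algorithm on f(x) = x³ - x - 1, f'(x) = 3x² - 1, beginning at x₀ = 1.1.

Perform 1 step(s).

f(x) = x³ - x - 1
f'(x) = 3x² - 1
x₀ = 1.1

Newton-Raphson formula: x_{n+1} = x_n - f(x_n)/f'(x_n)

Iteration 1:
  f(1.100000) = -0.769000
  f'(1.100000) = 2.630000
  x_1 = 1.100000 - (-0.769000)/2.630000 = 1.392395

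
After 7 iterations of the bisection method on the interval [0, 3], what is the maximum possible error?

Bisection error bound: |error| ≤ (b-a)/2^n
|error| ≤ (3 - 0)/2^7 = 3/2^7
|error| ≤ 0.0234375000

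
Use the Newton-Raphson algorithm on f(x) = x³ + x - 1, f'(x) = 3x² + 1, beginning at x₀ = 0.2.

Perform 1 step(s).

f(x) = x³ + x - 1
f'(x) = 3x² + 1
x₀ = 0.2

Newton-Raphson formula: x_{n+1} = x_n - f(x_n)/f'(x_n)

Iteration 1:
  f(0.200000) = -0.792000
  f'(0.200000) = 1.120000
  x_1 = 0.200000 - (-0.792000)/1.120000 = 0.907143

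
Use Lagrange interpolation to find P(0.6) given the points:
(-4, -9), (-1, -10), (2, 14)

Lagrange interpolation formula:
P(x) = Σ yᵢ × Lᵢ(x)
where Lᵢ(x) = Π_{j≠i} (x - xⱼ)/(xᵢ - xⱼ)

L_0(0.6) = (0.6 - (-1))/(-4 - (-1)) × (0.6 - 2)/(-4 - 2) = -0.124444
L_1(0.6) = (0.6 - (-4))/(-1 - (-4)) × (0.6 - 2)/(-1 - 2) = 0.715556
L_2(0.6) = (0.6 - (-4))/(2 - (-4)) × (0.6 - (-1))/(2 - (-1)) = 0.408889

P(0.6) = (-9)×L_0(0.6) + (-10)×L_1(0.6) + 14×L_2(0.6)
P(0.6) = -0.311111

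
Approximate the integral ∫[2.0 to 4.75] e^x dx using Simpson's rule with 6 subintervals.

f(x) = e^x
a = 2.0, b = 4.75, n = 6
h = (b - a)/n = 0.458333

Simpson's rule: (h/3)[f(x₀) + 4f(x₁) + 2f(x₂) + ... + f(xₙ)]

x_0 = 2.0000, f(x_0) = 7.389056, coefficient = 1
x_1 = 2.4583, f(x_1) = 11.685320, coefficient = 4
x_2 = 2.9167, f(x_2) = 18.479586, coefficient = 2
x_3 = 3.3750, f(x_3) = 29.224284, coefficient = 4
x_4 = 3.8333, f(x_4) = 46.216336, coefficient = 2
x_5 = 4.2917, f(x_5) = 73.088181, coefficient = 4
x_6 = 4.7500, f(x_6) = 115.584285, coefficient = 1

I ≈ (0.458333/3) × 708.356322 = 108.221105
Exact value: 108.195228
Error: 0.025876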